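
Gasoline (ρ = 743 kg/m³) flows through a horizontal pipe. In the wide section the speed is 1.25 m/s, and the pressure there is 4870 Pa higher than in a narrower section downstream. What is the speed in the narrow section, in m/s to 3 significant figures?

3.83 m/s

With h₁ = h₂, rearranging Bernoulli gives v₂ = √(v₁² + 2ΔP/ρ).
v₂ = √(1.25² + 2·4870/743) = √(1.56 + 13.1) = 3.83 m/s.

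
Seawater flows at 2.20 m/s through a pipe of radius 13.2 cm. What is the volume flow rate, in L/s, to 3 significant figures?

Q = A·v = 0.0547 m² × 2.20 m/s = 0.120 m³/s.
Converting: 0.120 m³/s × 1000 = 120 L/s.

Q ≈ 120 L/s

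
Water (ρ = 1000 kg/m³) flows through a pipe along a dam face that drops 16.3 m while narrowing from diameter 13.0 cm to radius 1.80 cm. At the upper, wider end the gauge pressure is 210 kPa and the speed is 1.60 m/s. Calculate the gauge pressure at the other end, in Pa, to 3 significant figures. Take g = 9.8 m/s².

By continuity, v₂ = v₁·A₁/A₂ = 1.60·(133/10.2) = 20.9 m/s.
Applying Bernoulli between the two ends and solving for P₂: P₂ = P₁ + ½ρ(v₁² − v₂²) − ρgΔh.
P₂ = 210000 + ½·1000·(1.60² − 20.9²) − 1000·9.8·(−16.3) = 210000 + (-216000) − (-160000) = 153000 Pa.

153000 Pa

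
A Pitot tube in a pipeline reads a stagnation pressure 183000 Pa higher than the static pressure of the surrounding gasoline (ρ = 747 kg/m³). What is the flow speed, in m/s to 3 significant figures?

Bernoulli between the free stream and the stagnation point: ½ρv² = P_stag − P_static.
v = √(2ΔP/ρ) = √(2·183000/747) = 22.1 m/s.

v = 22.1 m/s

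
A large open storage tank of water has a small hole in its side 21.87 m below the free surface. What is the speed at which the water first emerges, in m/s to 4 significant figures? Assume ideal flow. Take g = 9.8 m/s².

Torricelli's result v = √(2gh) gives v = √(2·9.8·21.87) = 20.70 m/s.

20.70 m/s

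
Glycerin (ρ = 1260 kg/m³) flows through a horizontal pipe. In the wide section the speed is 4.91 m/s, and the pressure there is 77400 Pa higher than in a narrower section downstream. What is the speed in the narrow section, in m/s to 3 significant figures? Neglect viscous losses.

Horizontal Bernoulli: P₁ + ½ρv₁² = P₂ + ½ρv₂², so v₂² = v₁² + 2(P₁ − P₂)/ρ.
v₂ = √(4.91² + 2·77400/1260) = √(24.1 + 123) = 12.1 m/s.

12.1 m/s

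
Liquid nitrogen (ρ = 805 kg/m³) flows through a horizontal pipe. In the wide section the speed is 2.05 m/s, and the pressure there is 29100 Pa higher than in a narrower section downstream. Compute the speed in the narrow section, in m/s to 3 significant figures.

Along the level pipe P + ½ρv² is conserved, hence v₂² = v₁² + 2(P₁ − P₂)/ρ.
v₂ = √(2.05² + 2·29100/805) = √(4.20 + 72.3) = 8.75 m/s.

v₂ ≈ 8.75 m/s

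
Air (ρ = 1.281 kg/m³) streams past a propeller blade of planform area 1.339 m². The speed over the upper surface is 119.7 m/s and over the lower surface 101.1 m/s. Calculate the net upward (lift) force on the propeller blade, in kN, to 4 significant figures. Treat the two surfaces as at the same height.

With equal heights on the two surfaces, Bernoulli gives P_lower − P_upper = ½ρ(v_upper² − v_lower²).
ΔP = ½·1.281·(119.7² − 101.1²) = 2630 Pa.
Lift = ΔP · A = 2630 × 1.339 = 3522 N.

F ≈ 3.522 kN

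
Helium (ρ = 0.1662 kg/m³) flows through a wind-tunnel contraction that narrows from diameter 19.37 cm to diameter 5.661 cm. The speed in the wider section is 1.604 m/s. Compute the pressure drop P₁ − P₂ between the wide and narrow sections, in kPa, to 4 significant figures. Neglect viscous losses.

Mass conservation (A₁v₁ = A₂v₂) gives v₂ = 1.604 × 294.7/25.17 = 18.78 m/s.
The pipe is horizontal, so Bernoulli reduces to P₁ + ½ρv₁² = P₂ + ½ρv₂².
P₁ − P₂ = ½·0.1662·(18.78² − 1.604²) = ½·0.1662·350.1 = 29.09 Pa.

ΔP ≈ 0.02909 kPa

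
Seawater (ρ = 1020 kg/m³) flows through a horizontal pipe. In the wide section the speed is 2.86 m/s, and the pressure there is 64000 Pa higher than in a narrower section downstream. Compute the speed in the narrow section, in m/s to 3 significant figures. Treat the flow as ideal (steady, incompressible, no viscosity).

v₂ ≈ 11.6 m/s

With h₁ = h₂, rearranging Bernoulli gives v₂ = √(v₁² + 2ΔP/ρ).
v₂ = √(2.86² + 2·64000/1020) = √(8.18 + 125) = 11.6 m/s.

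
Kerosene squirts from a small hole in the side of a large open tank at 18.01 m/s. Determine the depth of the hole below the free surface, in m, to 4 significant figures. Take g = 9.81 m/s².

For a small hole in a large open tank, ½v² = gh, giving h = v²/(2g).
h = 18.01²/(2·9.81) = 324.4/19.62 = 16.53 m.

h ≈ 16.53 m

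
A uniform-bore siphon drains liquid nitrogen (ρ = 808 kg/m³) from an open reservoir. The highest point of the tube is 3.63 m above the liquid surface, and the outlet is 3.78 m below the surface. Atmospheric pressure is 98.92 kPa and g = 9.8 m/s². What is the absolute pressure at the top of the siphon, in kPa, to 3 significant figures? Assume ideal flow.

The outlet speed comes from Torricelli: v = √(2g·3.78) = 8.61 m/s.
Continuity keeps v the same throughout the tube; from surface to crest, P_atm + 0 = P_top + ½ρv² + ρg·h_top.
P_top = 98920 − ½·808·8.61² − 808·9.8·3.63 = 40200 Pa.

40.2 kPa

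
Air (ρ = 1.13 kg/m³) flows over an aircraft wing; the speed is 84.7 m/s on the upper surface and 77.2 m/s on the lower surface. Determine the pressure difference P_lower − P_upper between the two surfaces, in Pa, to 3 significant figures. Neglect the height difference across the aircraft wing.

686 Pa

The pressure is lower where the speed is higher: ΔP = ½ρ(v_up² − v_low²).
ΔP = ½·1.13·(84.7² − 77.2²) = 686 Pa.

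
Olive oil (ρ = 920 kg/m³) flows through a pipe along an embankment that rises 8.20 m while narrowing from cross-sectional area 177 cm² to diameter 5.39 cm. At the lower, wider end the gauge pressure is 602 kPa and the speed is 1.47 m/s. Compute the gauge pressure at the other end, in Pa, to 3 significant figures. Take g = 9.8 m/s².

By continuity, v₂ = v₁·A₁/A₂ = 1.47·(177/22.8) = 11.4 m/s.
Applying Bernoulli between the two ends and solving for P₂: P₂ = P₁ + ½ρ(v₁² − v₂²) − ρgΔh.
P₂ = 602000 + ½·920·(1.47² − 11.4²) − 920·9.8·(+8.20) = 602000 + (-58800) − (73900) = 469000 Pa.

P₂ ≈ 469000 Pa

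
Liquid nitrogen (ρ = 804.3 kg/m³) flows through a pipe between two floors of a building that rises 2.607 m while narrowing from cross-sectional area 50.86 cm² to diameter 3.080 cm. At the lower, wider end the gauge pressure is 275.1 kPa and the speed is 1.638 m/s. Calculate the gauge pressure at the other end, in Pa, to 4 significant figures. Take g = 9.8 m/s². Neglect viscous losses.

P₂ ≈ 205400 Pa

By continuity, v₂ = v₁·A₁/A₂ = 1.638·(50.86/7.451) = 11.18 m/s.
Bernoulli: P₁ + ½ρv₁² + ρg h₁ = P₂ + ½ρv₂² + ρg h₂, so P₂ = P₁ + ½ρ(v₁² − v₂²) − ρg(h₂ − h₁).
P₂ = 275100 + ½·804.3·(1.638² − 11.18²) − 804.3·9.8·(+2.607) = 275100 + (-49200) − (20550) = 205400 Pa.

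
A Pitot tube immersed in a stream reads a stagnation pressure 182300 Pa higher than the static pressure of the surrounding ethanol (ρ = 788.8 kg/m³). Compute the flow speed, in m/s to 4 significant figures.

v ≈ 21.50 m/s

At the stagnation point the flow is brought to rest, so Bernoulli gives P_stag − P_static = ½ρv².
v = √(2ΔP/ρ) = √(2·182300/788.8) = 21.50 m/s.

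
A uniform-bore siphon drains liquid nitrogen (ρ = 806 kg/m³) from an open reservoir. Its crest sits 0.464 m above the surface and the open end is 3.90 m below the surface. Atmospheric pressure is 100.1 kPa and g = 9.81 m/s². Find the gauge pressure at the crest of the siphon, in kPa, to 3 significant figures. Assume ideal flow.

-34.5 kPa

From the surface to the outlet (both open to atmosphere, surface at rest): v = √(2g·h_out) = √(2·9.81·3.90) = 8.75 m/s.
With constant cross-section the crest speed equals v; applying Bernoulli from the surface up to the crest, P_top = P_atm − ½ρv² − ρg·h_top.
P_top = 100100 − ½·806·8.75² − 806·9.81·0.464 = 65600 Pa. So P_gauge = P_top − P_atm = -34500 Pa.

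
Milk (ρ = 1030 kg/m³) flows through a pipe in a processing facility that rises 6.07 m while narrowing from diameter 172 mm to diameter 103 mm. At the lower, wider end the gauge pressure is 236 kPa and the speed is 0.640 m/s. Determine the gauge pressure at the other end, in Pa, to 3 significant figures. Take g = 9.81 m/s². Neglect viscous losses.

P₂ = 173000 Pa

Continuity gives A₁v₁ = A₂v₂, so v₂ = (232 cm²)/(83.3 cm²) × 0.640 m/s = 1.78 m/s.
Bernoulli: P₁ + ½ρv₁² + ρg h₁ = P₂ + ½ρv₂² + ρg h₂, so P₂ = P₁ + ½ρ(v₁² − v₂²) − ρg(h₂ − h₁).
P₂ = 236000 + ½·1030·(0.640² − 1.78²) − 1030·9.81·(+6.07) = 236000 + (-1430) − (61300) = 173000 Pa.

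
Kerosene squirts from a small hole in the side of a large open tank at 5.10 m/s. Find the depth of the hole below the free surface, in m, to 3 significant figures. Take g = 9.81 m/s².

Torricelli: v = √(2gh), so h = v²/(2g).
h = 5.10²/(2·9.81) = 26.0/19.62 = 1.33 m.

h ≈ 1.33 m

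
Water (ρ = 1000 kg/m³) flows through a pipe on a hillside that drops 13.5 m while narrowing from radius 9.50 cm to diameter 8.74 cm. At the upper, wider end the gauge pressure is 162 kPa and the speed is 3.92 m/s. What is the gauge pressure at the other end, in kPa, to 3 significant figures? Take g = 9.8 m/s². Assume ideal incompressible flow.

130 kPa

The volume flow rate is constant, so v₂ = (A₁/A₂)v₁ = (284/60.0)·3.92 = 18.5 m/s.
Bernoulli: P₁ + ½ρv₁² + ρg h₁ = P₂ + ½ρv₂² + ρg h₂, so P₂ = P₁ + ½ρ(v₁² − v₂²) − ρg(h₂ − h₁).
P₂ = 162000 + ½·1000·(3.92² − 18.5²) − 1000·9.8·(−13.5) = 162000 + (-164000) − (-132000) = 130000 Pa.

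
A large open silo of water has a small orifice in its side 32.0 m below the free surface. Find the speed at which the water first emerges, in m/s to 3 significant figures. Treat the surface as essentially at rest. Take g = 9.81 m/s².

v ≈ 25.1 m/s

Torricelli's result v = √(2gh) gives v = √(2·9.81·32.0) = 25.1 m/s.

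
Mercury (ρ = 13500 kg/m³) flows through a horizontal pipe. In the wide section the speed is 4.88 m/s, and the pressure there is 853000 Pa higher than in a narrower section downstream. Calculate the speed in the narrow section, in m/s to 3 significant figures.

Horizontal Bernoulli: P₁ + ½ρv₁² = P₂ + ½ρv₂², so v₂² = v₁² + 2(P₁ − P₂)/ρ.
v₂ = √(4.88² + 2·853000/13500) = √(23.8 + 126) = 12.3 m/s.

12.3 m/s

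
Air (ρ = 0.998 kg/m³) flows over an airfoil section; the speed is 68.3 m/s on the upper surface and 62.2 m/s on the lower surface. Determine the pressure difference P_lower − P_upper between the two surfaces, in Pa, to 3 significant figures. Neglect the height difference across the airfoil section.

ΔP ≈ 397 Pa

Bernoulli (same height): P_lower − P_upper = ½ρ(v_upper² − v_lower²).
ΔP = ½·0.998·(68.3² − 62.2²) = 397 Pa.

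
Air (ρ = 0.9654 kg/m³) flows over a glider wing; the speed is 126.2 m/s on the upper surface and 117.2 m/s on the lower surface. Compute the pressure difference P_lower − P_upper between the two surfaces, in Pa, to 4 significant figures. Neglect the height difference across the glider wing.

ΔP = 1057 Pa

Bernoulli (same height): P_lower − P_upper = ½ρ(v_upper² − v_lower²).
ΔP = ½·0.9654·(126.2² − 117.2²) = 1057 Pa.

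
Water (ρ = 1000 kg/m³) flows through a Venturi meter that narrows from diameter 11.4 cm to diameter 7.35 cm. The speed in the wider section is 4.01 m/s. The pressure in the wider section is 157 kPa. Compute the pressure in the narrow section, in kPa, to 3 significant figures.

P₂ = 119 kPa

Mass conservation (A₁v₁ = A₂v₂) gives v₂ = 4.01 × 102/42.4 = 9.65 m/s.
Bernoulli (h₁ = h₂): P₁ − P₂ = ½ρ(v₂² − v₁²).
P₂ = P₁ − ½ρ(v₂² − v₁²) = 157000 − ½·1000·(9.65² − 4.01²) = 157000 − 38500 = 119000 Pa.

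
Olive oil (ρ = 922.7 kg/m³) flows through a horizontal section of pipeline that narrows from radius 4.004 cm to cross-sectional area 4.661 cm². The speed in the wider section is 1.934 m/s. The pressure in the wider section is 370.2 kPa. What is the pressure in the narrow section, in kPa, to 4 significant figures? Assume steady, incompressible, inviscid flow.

The volume flow rate is constant, so v₂ = (A₁/A₂)v₁ = (50.37/4.661)·1.934 = 20.90 m/s.
The pipe is horizontal, so Bernoulli reduces to P₁ + ½ρv₁² = P₂ + ½ρv₂².
P₂ = P₁ − ½ρ(v₂² − v₁²) = 370200 − ½·922.7·(20.90² − 1.934²) = 370200 − 199800 = 170400 Pa.

P₂ ≈ 170.4 kPa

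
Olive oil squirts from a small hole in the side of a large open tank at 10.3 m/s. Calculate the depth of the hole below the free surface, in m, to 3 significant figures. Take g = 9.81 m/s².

For a small hole in a large open tank, ½v² = gh, giving h = v²/(2g).
h = 10.3²/(2·9.81) = 106/19.62 = 5.41 m.

h ≈ 5.41 m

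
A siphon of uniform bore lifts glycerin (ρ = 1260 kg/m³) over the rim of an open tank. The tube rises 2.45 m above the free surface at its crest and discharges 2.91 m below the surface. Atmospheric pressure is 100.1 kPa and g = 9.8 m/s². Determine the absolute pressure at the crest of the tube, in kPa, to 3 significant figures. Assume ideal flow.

P_top = 33.9 kPa

Bernoulli surface→outlet gives ½v² = g·h_out, so v = √(2·9.8·2.91) = 7.55 m/s.
The bore is uniform, so the speed at the crest is the same v. Bernoulli surface→crest: P_atm = P_top + ½ρv² + ρg·h_top.
P_top = 100100 − ½·1260·7.55² − 1260·9.8·2.45 = 33900 Pa.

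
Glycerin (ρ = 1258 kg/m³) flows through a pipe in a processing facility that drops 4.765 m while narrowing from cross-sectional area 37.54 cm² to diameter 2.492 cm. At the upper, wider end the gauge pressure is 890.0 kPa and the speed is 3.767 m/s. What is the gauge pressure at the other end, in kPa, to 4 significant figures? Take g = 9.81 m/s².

The volume flow rate is constant, so v₂ = (A₁/A₂)v₁ = (37.54/4.877)·3.767 = 28.99 m/s.
Energy conservation along the streamline gives P₂ = P₁ − ½ρ(v₂² − v₁²) − ρg(h₂ − h₁).
P₂ = 890000 + ½·1258·(3.767² − 28.99²) − 1258·9.81·(−4.765) = 890000 + (-519800) − (-58800) = 429000 Pa.

P₂ ≈ 429.0 kPa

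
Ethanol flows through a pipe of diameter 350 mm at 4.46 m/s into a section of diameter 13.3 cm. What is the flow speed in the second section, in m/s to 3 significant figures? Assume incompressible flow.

Mass conservation (A₁v₁ = A₂v₂) gives v₂ = 4.46 × 962/139 = 30.9 m/s.

v₂ ≈ 30.9 m/s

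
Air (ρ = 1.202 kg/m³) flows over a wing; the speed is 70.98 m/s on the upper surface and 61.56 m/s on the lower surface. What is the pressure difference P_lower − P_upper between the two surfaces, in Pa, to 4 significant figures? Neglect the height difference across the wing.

With negligible Δh, P + ½ρv² is constant, so P_low − P_up = ½ρ(v_up² − v_low²).
ΔP = ½·1.202·(70.98² − 61.56²) = 750.4 Pa.

ΔP ≈ 750.4 Pa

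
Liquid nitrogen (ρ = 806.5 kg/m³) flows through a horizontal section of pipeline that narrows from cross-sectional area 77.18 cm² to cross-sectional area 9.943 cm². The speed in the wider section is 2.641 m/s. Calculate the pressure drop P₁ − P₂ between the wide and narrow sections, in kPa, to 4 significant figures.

ΔP = 166.7 kPa

Continuity gives A₁v₁ = A₂v₂, so v₂ = (77.18 cm²)/(9.943 cm²) × 2.641 m/s = 20.50 m/s.
Bernoulli (h₁ = h₂): P₁ − P₂ = ½ρ(v₂² − v₁²).
P₁ − P₂ = ½·806.5·(20.50² − 2.641²) = ½·806.5·413.3 = 166700 Pa.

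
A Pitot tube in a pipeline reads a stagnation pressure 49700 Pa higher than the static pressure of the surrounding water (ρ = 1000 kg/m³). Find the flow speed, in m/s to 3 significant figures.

The dynamic pressure equals the rise in static pressure at the stagnation point: ΔP = ½ρv².
v = √(2ΔP/ρ) = √(2·49700/1000) = 9.97 m/s.

v ≈ 9.97 m/s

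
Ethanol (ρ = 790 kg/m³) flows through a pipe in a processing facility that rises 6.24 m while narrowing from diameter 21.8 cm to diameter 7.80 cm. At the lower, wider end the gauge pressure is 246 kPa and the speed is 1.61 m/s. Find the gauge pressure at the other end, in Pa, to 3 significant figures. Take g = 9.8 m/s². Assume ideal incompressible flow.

Continuity gives A₁v₁ = A₂v₂, so v₂ = (373 cm²)/(47.8 cm²) × 1.61 m/s = 12.6 m/s.
Bernoulli: P₁ + ½ρv₁² + ρg h₁ = P₂ + ½ρv₂² + ρg h₂, so P₂ = P₁ + ½ρ(v₁² − v₂²) − ρg(h₂ − h₁).
P₂ = 246000 + ½·790·(1.61² − 12.6²) − 790·9.8·(+6.24) = 246000 + (-61400) − (48300) = 136000 Pa.

P₂ = 136000 Pa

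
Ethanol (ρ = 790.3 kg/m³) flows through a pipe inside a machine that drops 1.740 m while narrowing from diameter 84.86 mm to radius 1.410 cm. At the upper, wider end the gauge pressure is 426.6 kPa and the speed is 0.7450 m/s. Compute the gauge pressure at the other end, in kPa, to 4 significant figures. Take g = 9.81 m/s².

P₂ ≈ 422.3 kPa

Continuity gives A₁v₁ = A₂v₂, so v₂ = (56.56 cm²)/(6.246 cm²) × 0.7450 m/s = 6.746 m/s.
Energy conservation along the streamline gives P₂ = P₁ − ½ρ(v₂² − v₁²) − ρg(h₂ − h₁).
P₂ = 426600 + ½·790.3·(0.7450² − 6.746²) − 790.3·9.81·(−1.740) = 426600 + (-17760) − (-13490) = 422300 Pa.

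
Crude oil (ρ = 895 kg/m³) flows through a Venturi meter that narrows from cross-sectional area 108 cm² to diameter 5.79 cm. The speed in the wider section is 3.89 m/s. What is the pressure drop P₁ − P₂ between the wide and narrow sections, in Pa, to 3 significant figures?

ΔP = 107000 Pa

The volume flow rate is constant, so v₂ = (A₁/A₂)v₁ = (108/26.3)·3.89 = 16.0 m/s.
With no height change, Bernoulli's equation is P₁ + ½ρv₁² = P₂ + ½ρv₂².
P₁ − P₂ = ½·895·(16.0² − 3.89²) = ½·895·239 = 107000 Pa.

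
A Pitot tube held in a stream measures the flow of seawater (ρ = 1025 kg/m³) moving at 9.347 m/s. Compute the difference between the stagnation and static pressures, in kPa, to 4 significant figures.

ΔP ≈ 44.78 kPa

The dynamic pressure equals the rise in static pressure at the stagnation point: ΔP = ½ρv².
ΔP = ½·1025·9.347² = 44780 Pa.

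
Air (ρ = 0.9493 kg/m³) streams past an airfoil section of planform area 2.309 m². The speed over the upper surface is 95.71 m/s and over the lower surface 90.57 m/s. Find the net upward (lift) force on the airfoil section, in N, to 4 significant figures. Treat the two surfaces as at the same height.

F ≈ 1049 N

The faster flow above has the lower pressure; Bernoulli (same height) gives ΔP = ½ρ(v_up² − v_low²).
ΔP = ½·0.9493·(95.71² − 90.57²) = 454.5 Pa.
Lift = ΔP · A = 454.5 × 2.309 = 1049 N.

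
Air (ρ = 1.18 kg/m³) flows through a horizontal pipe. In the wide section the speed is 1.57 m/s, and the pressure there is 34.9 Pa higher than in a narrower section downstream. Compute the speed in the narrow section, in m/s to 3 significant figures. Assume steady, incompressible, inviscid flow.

Along the level pipe P + ½ρv² is conserved, hence v₂² = v₁² + 2(P₁ − P₂)/ρ.
v₂ = √(1.57² + 2·34.9/1.18) = √(2.46 + 59.2) = 7.85 m/s.

v₂ ≈ 7.85 m/s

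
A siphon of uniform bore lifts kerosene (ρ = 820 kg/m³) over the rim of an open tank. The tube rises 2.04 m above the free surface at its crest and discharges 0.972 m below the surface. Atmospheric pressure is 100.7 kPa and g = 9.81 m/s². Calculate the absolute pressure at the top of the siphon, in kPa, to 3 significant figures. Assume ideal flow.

Bernoulli surface→outlet gives ½v² = g·h_out, so v = √(2·9.81·0.972) = 4.37 m/s.
With constant cross-section the crest speed equals v; applying Bernoulli from the surface up to the crest, P_top = P_atm − ½ρv² − ρg·h_top.
P_top = 100700 − ½·820·4.37² − 820·9.81·2.04 = 76500 Pa.

76.5 kPa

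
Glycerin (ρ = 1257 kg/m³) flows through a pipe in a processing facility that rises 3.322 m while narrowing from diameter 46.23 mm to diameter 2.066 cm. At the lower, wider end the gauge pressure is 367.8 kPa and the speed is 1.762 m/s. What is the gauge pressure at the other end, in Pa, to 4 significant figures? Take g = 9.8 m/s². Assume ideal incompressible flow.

P₂ ≈ 279900 Pa

The volume flow rate is constant, so v₂ = (A₁/A₂)v₁ = (16.79/3.352)·1.762 = 8.823 m/s.
Energy conservation along the streamline gives P₂ = P₁ − ½ρ(v₂² − v₁²) − ρg(h₂ − h₁).
P₂ = 367800 + ½·1257·(1.762² − 8.823²) − 1257·9.8·(+3.322) = 367800 + (-46970) − (40920) = 279900 Pa.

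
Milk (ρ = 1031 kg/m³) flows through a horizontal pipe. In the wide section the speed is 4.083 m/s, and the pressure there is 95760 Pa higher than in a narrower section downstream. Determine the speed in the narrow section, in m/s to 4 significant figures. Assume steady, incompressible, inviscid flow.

Along the level pipe P + ½ρv² is conserved, hence v₂² = v₁² + 2(P₁ − P₂)/ρ.
v₂ = √(4.083² + 2·95760/1031) = √(16.67 + 185.8) = 14.23 m/s.

v₂ ≈ 14.23 m/s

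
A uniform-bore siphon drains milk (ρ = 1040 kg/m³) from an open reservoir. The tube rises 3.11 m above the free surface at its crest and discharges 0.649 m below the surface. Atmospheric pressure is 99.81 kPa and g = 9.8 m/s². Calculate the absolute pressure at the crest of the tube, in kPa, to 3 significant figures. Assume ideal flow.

Bernoulli surface→outlet gives ½v² = g·h_out, so v = √(2·9.8·0.649) = 3.57 m/s.
With constant cross-section the crest speed equals v; applying Bernoulli from the surface up to the crest, P_top = P_atm − ½ρv² − ρg·h_top.
P_top = 99810 − ½·1040·3.57² − 1040·9.8·3.11 = 61500 Pa.

P_top ≈ 61.5 kPa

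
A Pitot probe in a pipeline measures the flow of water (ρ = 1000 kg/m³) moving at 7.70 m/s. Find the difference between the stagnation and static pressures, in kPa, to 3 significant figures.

29.6 kPa

Bernoulli between the free stream and the stagnation point: ½ρv² = P_stag − P_static.
ΔP = ½·1000·7.70² = 29600 Pa.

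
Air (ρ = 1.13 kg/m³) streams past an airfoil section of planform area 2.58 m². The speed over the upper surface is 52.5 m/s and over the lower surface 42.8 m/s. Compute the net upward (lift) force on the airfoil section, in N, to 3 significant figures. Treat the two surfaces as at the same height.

The faster flow above has the lower pressure; Bernoulli (same height) gives ΔP = ½ρ(v_up² − v_low²).
ΔP = ½·1.13·(52.5² − 42.8²) = 522 Pa.
Lift = ΔP · A = 522 × 2.58 = 1350 N.

F = 1350 N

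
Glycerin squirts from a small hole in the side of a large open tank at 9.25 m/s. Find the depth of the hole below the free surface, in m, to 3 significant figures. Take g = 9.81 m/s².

h ≈ 4.36 m

Torricelli: v = √(2gh), so h = v²/(2g).
h = 9.25²/(2·9.81) = 85.6/19.62 = 4.36 m.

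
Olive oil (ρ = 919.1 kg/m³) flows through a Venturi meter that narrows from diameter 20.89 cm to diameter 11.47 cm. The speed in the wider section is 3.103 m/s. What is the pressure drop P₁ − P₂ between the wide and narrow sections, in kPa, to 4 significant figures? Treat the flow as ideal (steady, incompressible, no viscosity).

By continuity, v₂ = v₁·A₁/A₂ = 3.103·(342.7/103.3) = 10.29 m/s.
Along the horizontal streamline, P + ½ρv² is constant.
P₁ − P₂ = ½·919.1·(10.29² − 3.103²) = ½·919.1·96.31 = 44260 Pa.

ΔP = 44.26 kPa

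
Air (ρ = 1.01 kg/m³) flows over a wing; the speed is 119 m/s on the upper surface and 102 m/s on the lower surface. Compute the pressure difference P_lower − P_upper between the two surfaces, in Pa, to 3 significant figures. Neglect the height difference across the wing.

With negligible Δh, P + ½ρv² is constant, so P_low − P_up = ½ρ(v_up² − v_low²).
ΔP = ½·1.01·(119² − 102²) = 1900 Pa.

ΔP ≈ 1900 Pa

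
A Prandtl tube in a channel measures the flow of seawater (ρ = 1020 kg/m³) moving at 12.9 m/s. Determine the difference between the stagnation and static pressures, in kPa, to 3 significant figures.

84.9 kPa

At the stagnation point the flow is brought to rest, so Bernoulli gives P_stag − P_static = ½ρv².
ΔP = ½·1020·12.9² = 84900 Pa.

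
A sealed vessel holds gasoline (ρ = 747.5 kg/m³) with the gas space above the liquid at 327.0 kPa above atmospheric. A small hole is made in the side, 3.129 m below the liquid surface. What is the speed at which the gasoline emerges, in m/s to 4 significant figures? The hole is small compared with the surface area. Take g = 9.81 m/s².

30.60 m/s

Take point 1 at the surface (v₁ ≈ 0) and point 2 at the hole (at atmospheric pressure). Bernoulli: P₁ + ρg h = P_atm + ½ρv₂².
With P₁ − P_atm = 327000 Pa, v₂ = √(2gh + 2ΔP/ρ) = √(2·9.81·3.129 + 2·327000/747.5) = 30.60 m/s.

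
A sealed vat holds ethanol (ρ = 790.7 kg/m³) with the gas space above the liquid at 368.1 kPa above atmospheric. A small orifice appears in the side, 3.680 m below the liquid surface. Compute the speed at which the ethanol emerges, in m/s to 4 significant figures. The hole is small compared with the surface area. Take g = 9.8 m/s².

Take point 1 at the surface (v₁ ≈ 0) and point 2 at the hole (at atmospheric pressure). Bernoulli: P₁ + ρg h = P_atm + ½ρv₂².
With P₁ − P_atm = 368100 Pa, v₂ = √(2gh + 2ΔP/ρ) = √(2·9.8·3.680 + 2·368100/790.7) = 31.67 m/s.

v ≈ 31.67 m/s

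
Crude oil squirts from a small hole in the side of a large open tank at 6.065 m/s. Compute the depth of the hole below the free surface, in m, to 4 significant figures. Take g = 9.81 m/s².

h = 1.875 m

Torricelli: v = √(2gh), so h = v²/(2g).
h = 6.065²/(2·9.81) = 36.78/19.62 = 1.875 m.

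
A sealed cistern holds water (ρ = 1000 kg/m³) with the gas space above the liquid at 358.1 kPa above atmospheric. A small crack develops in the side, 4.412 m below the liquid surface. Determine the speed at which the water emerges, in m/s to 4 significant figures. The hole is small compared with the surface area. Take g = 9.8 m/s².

v = 28.33 m/s

Take point 1 at the surface (v₁ ≈ 0) and point 2 at the hole (at atmospheric pressure). Bernoulli: P₁ + ρg h = P_atm + ½ρv₂².
With P₁ − P_atm = 358100 Pa, v₂ = √(2gh + 2ΔP/ρ) = √(2·9.8·4.412 + 2·358100/1000) = 28.33 m/s.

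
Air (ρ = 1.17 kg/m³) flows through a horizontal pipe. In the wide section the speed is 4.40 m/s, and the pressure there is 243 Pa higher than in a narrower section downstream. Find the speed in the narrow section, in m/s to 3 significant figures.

v₂ ≈ 20.9 m/s

Horizontal Bernoulli: P₁ + ½ρv₁² = P₂ + ½ρv₂², so v₂² = v₁² + 2(P₁ − P₂)/ρ.
v₂ = √(4.40² + 2·243/1.17) = √(19.4 + 415) = 20.9 m/s.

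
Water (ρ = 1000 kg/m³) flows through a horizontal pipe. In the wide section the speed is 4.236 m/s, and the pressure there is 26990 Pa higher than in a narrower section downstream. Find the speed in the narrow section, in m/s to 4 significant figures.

Horizontal Bernoulli: P₁ + ½ρv₁² = P₂ + ½ρv₂², so v₂² = v₁² + 2(P₁ − P₂)/ρ.
v₂ = √(4.236² + 2·26990/1000) = √(17.94 + 53.98) = 8.481 m/s.

8.481 m/s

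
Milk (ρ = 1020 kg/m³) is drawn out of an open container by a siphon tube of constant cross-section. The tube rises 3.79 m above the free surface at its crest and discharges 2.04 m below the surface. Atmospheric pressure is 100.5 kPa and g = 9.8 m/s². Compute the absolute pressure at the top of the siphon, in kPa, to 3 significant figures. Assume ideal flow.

P_top = 42.2 kPa

The outlet speed comes from Torricelli: v = √(2g·2.04) = 6.32 m/s.
The bore is uniform, so the speed at the crest is the same v. Bernoulli surface→crest: P_atm = P_top + ½ρv² + ρg·h_top.
P_top = 100500 − ½·1020·6.32² − 1020·9.8·3.79 = 42200 Pa.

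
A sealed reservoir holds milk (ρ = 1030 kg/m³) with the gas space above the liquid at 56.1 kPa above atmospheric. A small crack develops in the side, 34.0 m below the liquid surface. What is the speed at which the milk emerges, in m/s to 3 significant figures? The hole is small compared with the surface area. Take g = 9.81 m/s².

v = 27.9 m/s

Take point 1 at the surface (v₁ ≈ 0) and point 2 at the hole (at atmospheric pressure). Bernoulli: P₁ + ρg h = P_atm + ½ρv₂².
With P₁ − P_atm = 56100 Pa, v₂ = √(2gh + 2ΔP/ρ) = √(2·9.81·34.0 + 2·56100/1030) = 27.9 m/s.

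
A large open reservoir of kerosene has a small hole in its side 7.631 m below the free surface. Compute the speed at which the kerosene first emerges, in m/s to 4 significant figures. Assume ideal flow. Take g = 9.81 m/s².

The surface is effectively still and both ends are open, so ½v² = gh and v = √(2·9.81·7.631) = 12.24 m/s.

v ≈ 12.24 m/s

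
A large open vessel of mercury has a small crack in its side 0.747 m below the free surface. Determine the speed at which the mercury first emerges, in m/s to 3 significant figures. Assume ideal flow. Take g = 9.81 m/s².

v ≈ 3.83 m/s

Bernoulli from surface to hole (P equal, v_surface ≈ 0): v = √(2gh) = √(2×9.81×0.747) = 3.83 m/s.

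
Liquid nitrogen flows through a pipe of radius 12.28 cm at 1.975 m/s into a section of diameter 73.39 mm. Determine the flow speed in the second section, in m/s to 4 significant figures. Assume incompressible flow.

v₂ ≈ 22.12 m/s

The volume flow rate is constant, so v₂ = (A₁/A₂)v₁ = (473.7/42.30)·1.975 = 22.12 m/s.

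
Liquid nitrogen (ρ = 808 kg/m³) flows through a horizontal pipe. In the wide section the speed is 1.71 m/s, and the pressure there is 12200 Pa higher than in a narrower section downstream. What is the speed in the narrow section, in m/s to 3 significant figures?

Along the level pipe P + ½ρv² is conserved, hence v₂² = v₁² + 2(P₁ − P₂)/ρ.
v₂ = √(1.71² + 2·12200/808) = √(2.92 + 30.2) = 5.76 m/s.

v₂ ≈ 5.76 m/s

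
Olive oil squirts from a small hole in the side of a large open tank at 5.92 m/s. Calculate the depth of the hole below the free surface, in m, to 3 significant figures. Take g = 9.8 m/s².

h ≈ 1.79 m

Inverting v = √(2gh) gives h = v² / 2g.
h = 5.92²/(2·9.8) = 35.0/19.60 = 1.79 m.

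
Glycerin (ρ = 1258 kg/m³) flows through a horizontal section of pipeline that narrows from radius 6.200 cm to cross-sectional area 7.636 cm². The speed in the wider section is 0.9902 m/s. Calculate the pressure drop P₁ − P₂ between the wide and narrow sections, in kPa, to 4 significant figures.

The volume flow rate is constant, so v₂ = (A₁/A₂)v₁ = (120.8/7.636)·0.9902 = 15.66 m/s.
Along the horizontal streamline, P + ½ρv² is constant.
P₁ − P₂ = ½·1258·(15.66² − 0.9902²) = ½·1258·244.3 = 153600 Pa.

ΔP ≈ 153.6 kPa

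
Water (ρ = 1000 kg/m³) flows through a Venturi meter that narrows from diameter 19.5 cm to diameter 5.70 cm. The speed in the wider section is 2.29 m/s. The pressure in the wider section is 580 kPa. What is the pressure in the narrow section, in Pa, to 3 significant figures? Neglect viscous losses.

Mass conservation (A₁v₁ = A₂v₂) gives v₂ = 2.29 × 299/25.5 = 26.8 m/s.
Along the horizontal streamline, P + ½ρv² is constant.
P₂ = P₁ − ½ρ(v₂² − v₁²) = 580000 − ½·1000·(26.8² − 2.29²) = 580000 − 357000 = 223000 Pa.

P₂ = 223000 Pa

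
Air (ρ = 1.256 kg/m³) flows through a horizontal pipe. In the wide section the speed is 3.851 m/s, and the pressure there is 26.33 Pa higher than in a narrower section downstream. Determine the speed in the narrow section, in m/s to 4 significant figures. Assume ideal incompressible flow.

Horizontal Bernoulli: P₁ + ½ρv₁² = P₂ + ½ρv₂², so v₂² = v₁² + 2(P₁ − P₂)/ρ.
v₂ = √(3.851² + 2·26.33/1.256) = √(14.83 + 41.93) = 7.534 m/s.

v₂ = 7.534 m/s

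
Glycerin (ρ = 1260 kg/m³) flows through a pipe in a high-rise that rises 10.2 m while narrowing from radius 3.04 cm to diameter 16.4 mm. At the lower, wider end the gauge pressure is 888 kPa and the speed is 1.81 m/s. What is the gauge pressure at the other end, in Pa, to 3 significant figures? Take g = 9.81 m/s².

By continuity, v₂ = v₁·A₁/A₂ = 1.81·(29.0/2.11) = 24.9 m/s.
Energy conservation along the streamline gives P₂ = P₁ − ½ρ(v₂² − v₁²) − ρg(h₂ − h₁).
P₂ = 888000 + ½·1260·(1.81² − 24.9²) − 1260·9.81·(+10.2) = 888000 + (-388000) − (126000) = 374000 Pa.

P₂ = 374000 Pa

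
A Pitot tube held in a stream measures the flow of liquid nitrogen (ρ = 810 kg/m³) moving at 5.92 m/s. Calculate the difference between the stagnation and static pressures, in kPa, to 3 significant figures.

At the stagnation point the flow is brought to rest, so Bernoulli gives P_stag − P_static = ½ρv².
ΔP = ½·810·5.92² = 14200 Pa.

ΔP ≈ 14.2 kPa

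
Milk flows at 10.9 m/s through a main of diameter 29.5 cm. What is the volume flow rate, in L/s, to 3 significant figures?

Q ≈ 745 L/s

Q = A·v = 0.0683 m² × 10.9 m/s = 0.745 m³/s.
Converting: 0.745 m³/s × 1000 = 745 L/s.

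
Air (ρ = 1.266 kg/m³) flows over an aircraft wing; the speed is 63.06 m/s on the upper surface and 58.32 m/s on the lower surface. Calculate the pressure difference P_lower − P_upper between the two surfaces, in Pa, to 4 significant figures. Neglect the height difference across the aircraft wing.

364.2 Pa

Bernoulli (same height): P_lower − P_upper = ½ρ(v_upper² − v_lower²).
ΔP = ½·1.266·(63.06² − 58.32²) = 364.2 Pa.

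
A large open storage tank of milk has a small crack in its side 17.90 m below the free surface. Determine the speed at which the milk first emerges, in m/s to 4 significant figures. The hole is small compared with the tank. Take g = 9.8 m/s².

The surface is effectively still and both ends are open, so ½v² = gh and v = √(2·9.8·17.90) = 18.73 m/s.

v ≈ 18.73 m/s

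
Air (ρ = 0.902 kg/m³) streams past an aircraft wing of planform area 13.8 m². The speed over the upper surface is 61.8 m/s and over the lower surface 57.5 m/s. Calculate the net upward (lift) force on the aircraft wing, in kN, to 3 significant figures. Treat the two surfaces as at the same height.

The faster flow above has the lower pressure; Bernoulli (same height) gives ΔP = ½ρ(v_up² − v_low²).
ΔP = ½·0.902·(61.8² − 57.5²) = 231 Pa.
Lift = ΔP · A = 231 × 13.8 = 3190 N.

F ≈ 3.19 kN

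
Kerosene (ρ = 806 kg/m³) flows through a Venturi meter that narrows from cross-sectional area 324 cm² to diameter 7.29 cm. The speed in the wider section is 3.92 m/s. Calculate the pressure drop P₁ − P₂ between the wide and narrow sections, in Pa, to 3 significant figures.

Continuity gives A₁v₁ = A₂v₂, so v₂ = (324 cm²)/(41.7 cm²) × 3.92 m/s = 30.4 m/s.
Bernoulli (h₁ = h₂): P₁ − P₂ = ½ρ(v₂² − v₁²).
P₁ − P₂ = ½·806·(30.4² − 3.92²) = ½·806·911 = 367000 Pa.

ΔP = 367000 Pa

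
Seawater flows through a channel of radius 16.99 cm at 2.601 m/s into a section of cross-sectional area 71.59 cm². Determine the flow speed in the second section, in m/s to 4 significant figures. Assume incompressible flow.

Continuity gives A₁v₁ = A₂v₂, so v₂ = (906.9 cm²)/(71.59 cm²) × 2.601 m/s = 32.95 m/s.

v₂ ≈ 32.95 m/s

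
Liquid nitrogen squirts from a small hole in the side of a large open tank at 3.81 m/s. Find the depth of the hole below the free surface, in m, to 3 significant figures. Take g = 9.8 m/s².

0.741 m

For a small hole in a large open tank, ½v² = gh, giving h = v²/(2g).
h = 3.81²/(2·9.8) = 14.5/19.60 = 0.741 m.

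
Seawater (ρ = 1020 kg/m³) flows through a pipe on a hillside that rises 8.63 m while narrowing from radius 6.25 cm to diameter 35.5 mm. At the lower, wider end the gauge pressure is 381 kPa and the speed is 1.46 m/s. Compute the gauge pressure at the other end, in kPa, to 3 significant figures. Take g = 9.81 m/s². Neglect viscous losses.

Continuity gives A₁v₁ = A₂v₂, so v₂ = (123 cm²)/(9.90 cm²) × 1.46 m/s = 18.1 m/s.
Applying Bernoulli between the two ends and solving for P₂: P₂ = P₁ + ½ρ(v₁² − v₂²) − ρgΔh.
P₂ = 381000 + ½·1020·(1.46² − 18.1²) − 1020·9.81·(+8.63) = 381000 + (-166000) − (86400) = 129000 Pa.

P₂ = 129 kPa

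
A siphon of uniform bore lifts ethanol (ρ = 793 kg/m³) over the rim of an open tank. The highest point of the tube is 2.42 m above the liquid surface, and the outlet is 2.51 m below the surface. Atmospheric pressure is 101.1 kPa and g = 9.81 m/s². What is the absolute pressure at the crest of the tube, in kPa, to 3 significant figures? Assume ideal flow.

P_top ≈ 62.7 kPa

Bernoulli surface→outlet gives ½v² = g·h_out, so v = √(2·9.81·2.51) = 7.02 m/s.
The bore is uniform, so the speed at the crest is the same v. Bernoulli surface→crest: P_atm = P_top + ½ρv² + ρg·h_top.
P_top = 101100 − ½·793·7.02² − 793·9.81·2.42 = 62700 Pa.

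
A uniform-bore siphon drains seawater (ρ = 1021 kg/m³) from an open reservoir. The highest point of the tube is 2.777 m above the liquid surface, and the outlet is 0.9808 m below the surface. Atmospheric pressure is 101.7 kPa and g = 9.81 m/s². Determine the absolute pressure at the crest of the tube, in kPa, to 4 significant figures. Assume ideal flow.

Bernoulli surface→outlet gives ½v² = g·h_out, so v = √(2·9.81·0.9808) = 4.387 m/s.
The bore is uniform, so the speed at the crest is the same v. Bernoulli surface→crest: P_atm = P_top + ½ρv² + ρg·h_top.
P_top = 101700 − ½·1021·4.387² − 1021·9.81·2.777 = 64060 Pa.

P_top ≈ 64.06 kPa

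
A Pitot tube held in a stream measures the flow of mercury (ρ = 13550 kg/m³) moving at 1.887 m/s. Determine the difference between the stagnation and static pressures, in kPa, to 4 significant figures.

At the stagnation point the flow is brought to rest, so Bernoulli gives P_stag − P_static = ½ρv².
ΔP = ½·13550·1.887² = 24120 Pa.

ΔP ≈ 24.12 kPa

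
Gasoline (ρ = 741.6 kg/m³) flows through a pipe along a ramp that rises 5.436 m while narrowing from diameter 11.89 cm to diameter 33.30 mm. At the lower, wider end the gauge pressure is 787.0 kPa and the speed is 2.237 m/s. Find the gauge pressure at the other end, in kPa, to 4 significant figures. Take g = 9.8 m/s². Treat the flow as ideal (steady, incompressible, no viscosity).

P₂ ≈ 447.8 kPa

The volume flow rate is constant, so v₂ = (A₁/A₂)v₁ = (111.0/8.709)·2.237 = 28.52 m/s.
Bernoulli: P₁ + ½ρv₁² + ρg h₁ = P₂ + ½ρv₂² + ρg h₂, so P₂ = P₁ + ½ρ(v₁² − v₂²) − ρg(h₂ − h₁).
P₂ = 787000 + ½·741.6·(2.237² − 28.52²) − 741.6·9.8·(+5.436) = 787000 + (-299700) − (39510) = 447800 Pa.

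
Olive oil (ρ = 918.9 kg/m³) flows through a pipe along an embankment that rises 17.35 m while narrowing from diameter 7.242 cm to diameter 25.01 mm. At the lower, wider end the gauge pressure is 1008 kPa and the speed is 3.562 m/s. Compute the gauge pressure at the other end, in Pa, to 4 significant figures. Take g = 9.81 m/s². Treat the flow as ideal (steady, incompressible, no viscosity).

P₂ ≈ 447600 Pa

Continuity gives A₁v₁ = A₂v₂, so v₂ = (41.19 cm²)/(4.913 cm²) × 3.562 m/s = 29.87 m/s.
Bernoulli: P₁ + ½ρv₁² + ρg h₁ = P₂ + ½ρv₂² + ρg h₂, so P₂ = P₁ + ½ρ(v₁² − v₂²) − ρg(h₂ − h₁).
P₂ = 1008000 + ½·918.9·(3.562² − 29.87²) − 918.9·9.81·(+17.35) = 1008000 + (-404000) − (156400) = 447600 Pa.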